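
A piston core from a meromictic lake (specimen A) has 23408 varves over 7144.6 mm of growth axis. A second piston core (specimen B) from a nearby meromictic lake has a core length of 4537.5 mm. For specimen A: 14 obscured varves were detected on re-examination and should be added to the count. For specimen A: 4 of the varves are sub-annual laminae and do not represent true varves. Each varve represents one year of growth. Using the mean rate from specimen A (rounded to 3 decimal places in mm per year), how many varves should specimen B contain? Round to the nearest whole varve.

Specimen A: adjusted count: 23408 − 4 + 14 = 23418 varves.
A: 7144.6 mm over 23418 years gives 7144.6 / 23418 ≈ 0.305 mm/year.
For B, 4537.5 / 0.305 = 14877.05 years ≈ 14877 varves.

14877 varves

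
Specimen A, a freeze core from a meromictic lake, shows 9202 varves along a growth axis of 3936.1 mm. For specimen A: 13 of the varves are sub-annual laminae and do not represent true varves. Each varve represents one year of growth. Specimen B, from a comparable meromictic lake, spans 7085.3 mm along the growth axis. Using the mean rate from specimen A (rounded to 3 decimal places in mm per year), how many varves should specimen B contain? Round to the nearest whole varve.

Specimen A: after corrections the count is 9202 − 13 = 9189 varves.
A: Mean rate = 3936.1 mm / 9189 years ≈ 0.428 mm/year.
B spans 7085.3 / 0.428 = 16554.44 years ≈ 16554 varves.

16554 varves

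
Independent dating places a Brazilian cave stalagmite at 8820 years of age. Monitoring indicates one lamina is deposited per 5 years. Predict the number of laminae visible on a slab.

One lamina every 5 years means 8820 / 5 = 1764 laminae.
So 1764 laminae should be present.

1764 laminae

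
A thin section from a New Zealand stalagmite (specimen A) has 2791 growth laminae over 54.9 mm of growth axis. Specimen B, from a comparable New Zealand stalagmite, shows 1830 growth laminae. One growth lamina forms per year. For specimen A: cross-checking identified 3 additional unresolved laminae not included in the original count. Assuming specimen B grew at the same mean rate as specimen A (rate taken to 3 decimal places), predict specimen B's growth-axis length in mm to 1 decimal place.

Specimen A: correcting the raw count gives 2791 + 3 = 2794 true growth laminae.
A: Mean rate = 54.9 mm / 2794 years ≈ 0.020 mm per year.
B's length ≈ 0.020 × 1830 = 36.6 mm.

36.6 mm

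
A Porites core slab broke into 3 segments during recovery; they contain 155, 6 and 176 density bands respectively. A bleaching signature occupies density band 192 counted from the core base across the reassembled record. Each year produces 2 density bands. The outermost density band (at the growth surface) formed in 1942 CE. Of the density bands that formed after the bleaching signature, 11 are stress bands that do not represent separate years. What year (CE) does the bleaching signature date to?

Total density bands = 155 + 6 + 176 = 337.
337 − 192 = 145 density bands lie beyond the bleaching signature toward the growth surface.
145 − 11 false = 134 true density bands after the bleaching signature.
134 density bands at 2 per year is 134 / 2 = 67 years.
The density band at the growth surface is 1942 CE, so the bleaching signature dates to 1942 − 67 = 1875 CE.

1875 CE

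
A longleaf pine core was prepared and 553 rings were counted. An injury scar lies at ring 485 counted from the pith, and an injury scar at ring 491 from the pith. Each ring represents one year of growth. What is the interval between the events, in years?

The two markers are separated by 491 − 485 = 6 rings.
At one ring per year, 6 years elapsed between them.

6 years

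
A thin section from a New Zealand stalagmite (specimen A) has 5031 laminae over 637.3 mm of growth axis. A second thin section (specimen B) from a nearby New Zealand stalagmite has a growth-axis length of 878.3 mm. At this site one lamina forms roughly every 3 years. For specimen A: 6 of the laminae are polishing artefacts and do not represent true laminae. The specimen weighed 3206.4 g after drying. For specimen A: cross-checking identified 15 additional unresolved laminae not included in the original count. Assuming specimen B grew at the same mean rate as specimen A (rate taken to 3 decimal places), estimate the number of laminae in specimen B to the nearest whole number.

Specimen A: after corrections the count is 5031 − 6 + 15 = 5040 laminae.
Specimen A: at 3 years per lamina, 5040 × 3 = 15120 years.
A: 637.3 mm over 15120 years gives 637.3 / 15120 ≈ 0.042 mm per year.
For B, 878.3 / 0.042 = 20911.90 years; at 3 years per lamina that is 20911.90 / 3 ≈ 6971 laminae.

6971 laminae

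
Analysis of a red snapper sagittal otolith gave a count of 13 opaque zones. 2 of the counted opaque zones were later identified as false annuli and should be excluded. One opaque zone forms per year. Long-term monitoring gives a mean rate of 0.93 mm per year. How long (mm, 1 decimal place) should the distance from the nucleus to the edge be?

Adjusted count: 13 − 2 = 11 opaque zones.
Length ≈ 0.93 × 11 = 10.2 mm.

10.2 mm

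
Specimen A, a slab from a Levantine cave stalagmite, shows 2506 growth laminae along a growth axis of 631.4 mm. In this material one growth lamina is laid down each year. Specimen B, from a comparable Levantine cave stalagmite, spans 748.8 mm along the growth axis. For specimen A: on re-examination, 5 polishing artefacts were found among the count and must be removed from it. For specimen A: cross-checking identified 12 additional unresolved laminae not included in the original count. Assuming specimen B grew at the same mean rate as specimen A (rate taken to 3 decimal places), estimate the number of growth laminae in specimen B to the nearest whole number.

2983 growth laminae

Specimen A: adjusted count: 2506 − 5 + 12 = 2513 growth laminae.
A: Mean rate = 631.4 mm / 2513 years ≈ 0.251 mm/year.
Specimen B: 748.8 mm / 0.251 mm per year = 2983.27 years ≈ 2983 growth laminae.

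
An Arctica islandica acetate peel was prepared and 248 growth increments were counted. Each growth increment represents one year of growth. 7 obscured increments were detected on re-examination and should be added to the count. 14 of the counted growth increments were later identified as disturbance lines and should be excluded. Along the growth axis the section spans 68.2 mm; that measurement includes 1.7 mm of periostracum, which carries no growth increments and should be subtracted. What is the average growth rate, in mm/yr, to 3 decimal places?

0.276 mm/yr

After corrections the count is 248 − 14 + 7 = 241 growth increments.
Removing the 1.7 mm offcut leaves 68.2 − 1.7 = 66.5 mm.
66.5 mm over 241 years gives 66.5 / 241 ≈ 0.276 mm/yr.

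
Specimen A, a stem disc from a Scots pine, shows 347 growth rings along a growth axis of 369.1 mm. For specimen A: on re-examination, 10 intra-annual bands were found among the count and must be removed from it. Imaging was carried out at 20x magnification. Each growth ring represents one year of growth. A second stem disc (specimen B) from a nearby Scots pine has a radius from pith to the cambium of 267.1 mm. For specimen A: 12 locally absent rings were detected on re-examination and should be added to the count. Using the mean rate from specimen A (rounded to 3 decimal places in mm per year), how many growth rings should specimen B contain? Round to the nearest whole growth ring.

Specimen A: correcting the raw count gives 347 − 10 + 12 = 349 true growth rings.
A: Extension rate ≈ 369.1 / 349 = 1.058 mm/year.
B spans 267.1 / 1.058 = 252.46 years ≈ 252 growth rings.

252 growth rings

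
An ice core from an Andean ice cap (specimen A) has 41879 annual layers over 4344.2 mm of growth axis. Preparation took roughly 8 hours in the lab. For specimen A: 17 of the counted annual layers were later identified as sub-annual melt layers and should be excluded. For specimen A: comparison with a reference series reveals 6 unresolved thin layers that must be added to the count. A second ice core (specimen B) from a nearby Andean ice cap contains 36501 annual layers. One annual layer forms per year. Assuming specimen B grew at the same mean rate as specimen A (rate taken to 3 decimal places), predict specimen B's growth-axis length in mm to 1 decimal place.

3796.1 mm

Specimen A: correcting the raw count gives 41879 − 17 + 6 = 41868 true annual layers.
A: Mean rate = 4344.2 mm / 41868 years ≈ 0.104 mm per year.
B's length ≈ 0.104 × 36501 = 3796.1 mm.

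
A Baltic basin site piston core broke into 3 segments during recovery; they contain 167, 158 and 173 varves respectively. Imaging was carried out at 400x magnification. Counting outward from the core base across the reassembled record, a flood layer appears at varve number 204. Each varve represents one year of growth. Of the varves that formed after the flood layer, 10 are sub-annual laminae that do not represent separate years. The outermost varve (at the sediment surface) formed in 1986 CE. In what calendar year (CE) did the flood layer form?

Total varves = 167 + 158 + 173 = 498.
498 − 204 = 294 varves lie beyond the flood layer toward the sediment surface.
294 − 10 false = 284 true varves after the flood layer.
Counting back 284 years from 1986 CE places the flood layer in 1986 − 284 = 1702 CE.

1702 CE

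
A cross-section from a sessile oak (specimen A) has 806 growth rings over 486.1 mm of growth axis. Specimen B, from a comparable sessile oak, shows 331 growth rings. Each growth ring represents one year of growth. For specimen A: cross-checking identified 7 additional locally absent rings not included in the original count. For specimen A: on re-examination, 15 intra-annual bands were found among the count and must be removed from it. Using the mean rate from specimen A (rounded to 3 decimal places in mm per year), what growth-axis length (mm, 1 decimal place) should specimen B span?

Specimen A: true growth ring count = 806 − 15 + 7 = 798.
A: Mean rate = 486.1 mm / 798 years ≈ 0.609 mm per year.
Length of B = 0.609 × 331 = 201.6 mm.

201.6 mm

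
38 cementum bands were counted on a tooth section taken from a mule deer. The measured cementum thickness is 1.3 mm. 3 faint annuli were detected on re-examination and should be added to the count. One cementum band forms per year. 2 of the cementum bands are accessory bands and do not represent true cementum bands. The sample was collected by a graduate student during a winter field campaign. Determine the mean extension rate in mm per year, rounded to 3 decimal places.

Adjusted count: 38 − 2 + 3 = 39 cementum bands.
1.3 mm over 39 years gives 1.3 / 39 ≈ 0.033 mm per year.

0.033 mm per year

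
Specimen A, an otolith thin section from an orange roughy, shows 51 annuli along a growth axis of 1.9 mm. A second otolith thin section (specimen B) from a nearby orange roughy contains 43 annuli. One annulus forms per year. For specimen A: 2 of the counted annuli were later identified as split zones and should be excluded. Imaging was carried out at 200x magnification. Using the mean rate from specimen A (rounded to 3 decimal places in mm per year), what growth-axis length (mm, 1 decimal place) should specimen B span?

1.7 mm

Specimen A: correcting the raw count gives 51 − 2 = 49 true annuli.
A: Extension rate ≈ 1.9 / 49 = 0.039 mm/yr.
For B, 0.039 mm/year × 43 years = 1.7 mm.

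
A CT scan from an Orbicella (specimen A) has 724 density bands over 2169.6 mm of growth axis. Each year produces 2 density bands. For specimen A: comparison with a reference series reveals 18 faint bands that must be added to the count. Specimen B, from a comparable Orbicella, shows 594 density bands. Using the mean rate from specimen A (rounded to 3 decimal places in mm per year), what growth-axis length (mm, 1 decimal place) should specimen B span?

Specimen A: adjusted count: 724 + 18 = 742 density bands.
Specimen A: 742 density bands at 2 per year is 742 / 2 = 371 years.
A: 2169.6 mm over 371 years gives 2169.6 / 371 ≈ 5.848 mm/yr.
Specimen B: dividing by 2 density bands per year: 594 / 2 = 297 years. B's length ≈ 5.848 × 297 = 1736.9 mm.

1736.9 mm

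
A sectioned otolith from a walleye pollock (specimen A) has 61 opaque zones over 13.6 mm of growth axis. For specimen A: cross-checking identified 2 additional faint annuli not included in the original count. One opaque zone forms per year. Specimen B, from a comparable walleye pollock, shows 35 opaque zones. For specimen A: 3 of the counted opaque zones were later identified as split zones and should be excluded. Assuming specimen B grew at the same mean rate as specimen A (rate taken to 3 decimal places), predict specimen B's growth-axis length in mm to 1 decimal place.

7.9 mm

Specimen A: after corrections the count is 61 − 3 + 2 = 60 opaque zones.
A: Extension rate ≈ 13.6 / 60 = 0.227 mm/year.
Length of B = 0.227 × 35 = 7.9 mm.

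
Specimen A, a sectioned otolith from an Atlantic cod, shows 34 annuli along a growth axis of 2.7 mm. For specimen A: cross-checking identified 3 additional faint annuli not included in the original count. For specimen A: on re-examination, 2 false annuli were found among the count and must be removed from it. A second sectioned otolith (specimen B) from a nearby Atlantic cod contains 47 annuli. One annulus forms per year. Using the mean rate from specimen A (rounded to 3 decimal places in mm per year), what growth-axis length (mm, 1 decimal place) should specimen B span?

Specimen A: true annulus count = 34 − 2 + 3 = 35.
A: Mean rate = 2.7 mm / 35 years ≈ 0.077 mm per year.
Length of B = 0.077 × 47 = 3.6 mm.

3.6 mm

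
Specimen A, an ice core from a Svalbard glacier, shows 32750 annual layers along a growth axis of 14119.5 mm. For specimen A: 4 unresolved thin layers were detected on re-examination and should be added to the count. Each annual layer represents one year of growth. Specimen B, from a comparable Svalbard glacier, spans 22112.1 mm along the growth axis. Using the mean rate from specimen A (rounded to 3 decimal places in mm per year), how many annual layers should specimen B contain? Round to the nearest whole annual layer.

51304 annual layers

Specimen A: after corrections the count is 32750 + 4 = 32754 annual layers.
A: 14119.5 mm over 32754 years gives 14119.5 / 32754 ≈ 0.431 mm/yr.
B spans 22112.1 / 0.431 = 51304.18 years ≈ 51304 annual layers.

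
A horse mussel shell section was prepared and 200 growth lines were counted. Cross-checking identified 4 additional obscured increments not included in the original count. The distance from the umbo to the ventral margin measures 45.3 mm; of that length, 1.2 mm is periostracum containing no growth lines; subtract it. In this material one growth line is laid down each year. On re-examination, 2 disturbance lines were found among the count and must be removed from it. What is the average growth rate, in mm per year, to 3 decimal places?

True growth line count = 200 − 2 + 4 = 202.
Net length = 45.3 − 1.2 = 44.1 mm.
44.1 mm over 202 years gives 44.1 / 202 ≈ 0.218 mm per year.

0.218 mm per year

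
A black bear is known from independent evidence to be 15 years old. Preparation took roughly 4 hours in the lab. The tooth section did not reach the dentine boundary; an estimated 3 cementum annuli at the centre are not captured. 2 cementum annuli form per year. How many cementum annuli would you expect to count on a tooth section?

With 2 cementum annuli per year, 15 years would produce 15 × 2 = 30 cementum annuli.
Subtracting the 3 cementum annuli not captured gives 30 − 3 = 27 cementum annuli in the record.

27 cementum annuli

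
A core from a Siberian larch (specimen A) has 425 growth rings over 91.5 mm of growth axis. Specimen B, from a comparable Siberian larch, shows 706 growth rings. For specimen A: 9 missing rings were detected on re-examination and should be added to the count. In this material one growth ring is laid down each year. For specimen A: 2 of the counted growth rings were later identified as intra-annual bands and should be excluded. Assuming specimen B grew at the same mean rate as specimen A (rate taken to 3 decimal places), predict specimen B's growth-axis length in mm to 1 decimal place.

Specimen A: adjusted count: 425 − 2 + 9 = 432 growth rings.
A: 91.5 mm over 432 years gives 91.5 / 432 ≈ 0.212 mm per year.
Length of B = 0.212 × 706 = 149.7 mm.

149.7 mm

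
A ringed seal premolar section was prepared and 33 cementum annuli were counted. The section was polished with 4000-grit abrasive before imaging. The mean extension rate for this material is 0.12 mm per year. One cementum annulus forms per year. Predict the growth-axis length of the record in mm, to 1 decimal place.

4.0 mm

The record spans 33 years at 0.12 mm per year.
Length ≈ 0.12 × 33 = 4.0 mm.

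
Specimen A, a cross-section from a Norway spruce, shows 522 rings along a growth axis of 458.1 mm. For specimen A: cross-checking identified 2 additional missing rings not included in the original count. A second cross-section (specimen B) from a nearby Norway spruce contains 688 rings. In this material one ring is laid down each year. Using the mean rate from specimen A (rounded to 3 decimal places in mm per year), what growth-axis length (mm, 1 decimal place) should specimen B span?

601.3 mm

Specimen A: correcting the raw count gives 522 + 2 = 524 true rings.
A: Extension rate ≈ 458.1 / 524 = 0.874 mm/year.
B's length ≈ 0.874 × 688 = 601.3 mm.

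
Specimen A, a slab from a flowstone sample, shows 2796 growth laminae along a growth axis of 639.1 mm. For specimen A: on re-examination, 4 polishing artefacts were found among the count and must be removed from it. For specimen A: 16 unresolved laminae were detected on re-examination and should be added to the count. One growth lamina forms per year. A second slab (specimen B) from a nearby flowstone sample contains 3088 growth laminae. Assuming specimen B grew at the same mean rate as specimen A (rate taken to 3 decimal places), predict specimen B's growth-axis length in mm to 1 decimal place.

Specimen A: after corrections the count is 2796 − 4 + 16 = 2808 growth laminae.
A: Extension rate ≈ 639.1 / 2808 = 0.228 mm per year.
Length of B = 0.228 × 3088 = 704.1 mm.

704.1 mm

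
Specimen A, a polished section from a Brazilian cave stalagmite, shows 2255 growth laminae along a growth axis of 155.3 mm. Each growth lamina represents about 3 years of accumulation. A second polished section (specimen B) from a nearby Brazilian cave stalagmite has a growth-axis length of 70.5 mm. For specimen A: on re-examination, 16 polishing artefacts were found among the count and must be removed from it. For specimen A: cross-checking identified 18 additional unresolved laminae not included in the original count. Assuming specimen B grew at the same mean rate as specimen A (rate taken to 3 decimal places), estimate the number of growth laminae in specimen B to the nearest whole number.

Specimen A: correcting the raw count gives 2255 − 16 + 18 = 2257 true growth laminae.
Specimen A: at 3 years per growth lamina, 2257 × 3 = 6771 years.
A: 155.3 mm over 6771 years gives 155.3 / 6771 ≈ 0.023 mm/yr.
Specimen B: 70.5 mm / 0.023 mm per year = 3065.22 years; at 3 years per growth lamina that is 3065.22 / 3 ≈ 1022 growth laminae.

1022 growth laminae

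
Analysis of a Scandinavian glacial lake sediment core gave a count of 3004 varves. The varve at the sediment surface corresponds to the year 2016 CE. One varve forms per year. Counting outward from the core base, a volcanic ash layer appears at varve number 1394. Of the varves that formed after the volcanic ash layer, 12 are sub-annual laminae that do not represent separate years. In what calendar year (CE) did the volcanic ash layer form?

Between varve 1394 and the sediment surface there are 3004 − 1394 = 1610 varves.
Excluding 12 false varves: 1610 − 12 = 1598.
Counting back 1598 years from 2016 CE places the volcanic ash layer in 2016 − 1598 = 418 CE.

418 CE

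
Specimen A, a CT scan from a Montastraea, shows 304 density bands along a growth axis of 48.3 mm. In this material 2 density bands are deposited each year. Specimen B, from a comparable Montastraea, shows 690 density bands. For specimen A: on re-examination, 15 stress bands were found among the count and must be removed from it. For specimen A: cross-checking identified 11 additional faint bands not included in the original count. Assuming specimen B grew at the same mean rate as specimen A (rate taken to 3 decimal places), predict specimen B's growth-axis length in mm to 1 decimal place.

111.1 mm

Specimen A: true density band count = 304 − 15 + 11 = 300.
Specimen A: dividing by 2 density bands per year: 300 / 2 = 150 years.
A: Extension rate ≈ 48.3 / 150 = 0.322 mm/year.
Specimen B: 690 density bands at 2 per year is 690 / 2 = 345 years. B's length ≈ 0.322 × 345 = 111.1 mm.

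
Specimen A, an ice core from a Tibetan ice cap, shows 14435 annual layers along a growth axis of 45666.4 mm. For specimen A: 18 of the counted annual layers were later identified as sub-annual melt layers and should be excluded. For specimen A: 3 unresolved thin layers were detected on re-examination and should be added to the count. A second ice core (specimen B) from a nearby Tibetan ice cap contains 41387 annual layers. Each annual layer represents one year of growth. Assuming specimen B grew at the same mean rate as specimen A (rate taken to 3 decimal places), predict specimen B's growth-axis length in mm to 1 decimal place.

Specimen A: true annual layer count = 14435 − 18 + 3 = 14420.
A: 45666.4 mm over 14420 years gives 45666.4 / 14420 ≈ 3.167 mm/yr.
For B, 3.167 mm/year × 41387 years = 131072.6 mm.

131072.6 mm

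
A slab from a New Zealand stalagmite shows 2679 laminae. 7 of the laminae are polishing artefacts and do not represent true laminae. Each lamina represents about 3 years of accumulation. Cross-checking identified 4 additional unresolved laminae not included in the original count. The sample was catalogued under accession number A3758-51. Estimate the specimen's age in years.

True lamina count = 2679 − 7 + 4 = 2676.
Multiplying by 3 years per lamina: 2676 × 3 = 8028 years.

8028 yr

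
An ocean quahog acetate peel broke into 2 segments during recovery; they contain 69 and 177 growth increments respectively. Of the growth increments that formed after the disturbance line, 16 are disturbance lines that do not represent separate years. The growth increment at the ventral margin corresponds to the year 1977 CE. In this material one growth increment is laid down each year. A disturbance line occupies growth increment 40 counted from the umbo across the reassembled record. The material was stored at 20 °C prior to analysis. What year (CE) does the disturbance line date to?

1787 CE

Total growth increments = 69 + 177 = 246.
The disturbance line sits at growth increment 40 from the umbo, so 246 − 40 = 206 growth increments formed after it.
Excluding 16 false growth increments: 206 − 16 = 190.
Counting back 190 years from 1977 CE places the disturbance line in 1977 − 190 = 1787 CE.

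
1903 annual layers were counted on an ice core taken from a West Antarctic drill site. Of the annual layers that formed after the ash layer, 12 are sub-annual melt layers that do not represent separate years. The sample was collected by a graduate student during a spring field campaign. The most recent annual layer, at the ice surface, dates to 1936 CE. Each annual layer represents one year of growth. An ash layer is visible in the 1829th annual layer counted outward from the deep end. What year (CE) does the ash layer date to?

1903 − 1829 = 74 annual layers lie beyond the ash layer toward the ice surface.
Excluding 12 false annual layers: 74 − 12 = 62.
Counting back 62 years from 1936 CE places the ash layer in 1936 − 62 = 1874 CE.

1874 CE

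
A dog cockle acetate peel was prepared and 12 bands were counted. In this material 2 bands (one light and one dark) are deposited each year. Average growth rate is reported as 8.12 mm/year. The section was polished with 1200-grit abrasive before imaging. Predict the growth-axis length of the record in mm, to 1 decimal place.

With 2 bands per year, 12 / 2 = 6 years.
Length ≈ 8.12 × 6 = 48.7 mm.

48.7 mm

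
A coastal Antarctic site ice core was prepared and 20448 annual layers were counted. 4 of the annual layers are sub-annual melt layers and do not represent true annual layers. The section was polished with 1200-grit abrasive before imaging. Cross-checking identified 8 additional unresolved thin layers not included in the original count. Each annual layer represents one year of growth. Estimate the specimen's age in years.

20452 yr

True annual layer count = 20448 − 4 + 8 = 20452.
At one annual layer per year, that is 20452 years.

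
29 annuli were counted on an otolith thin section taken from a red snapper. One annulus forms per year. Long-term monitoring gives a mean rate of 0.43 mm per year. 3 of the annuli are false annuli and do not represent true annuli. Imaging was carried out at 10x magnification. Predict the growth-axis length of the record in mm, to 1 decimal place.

Adjusted count: 29 − 3 = 26 annuli.
26 years at 0.43 mm/year gives 0.43 × 26 = 11.2 mm.

11.2 mm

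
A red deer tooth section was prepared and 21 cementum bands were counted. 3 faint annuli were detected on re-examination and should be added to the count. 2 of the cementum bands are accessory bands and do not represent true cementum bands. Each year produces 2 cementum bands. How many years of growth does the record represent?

True cementum band count = 21 − 2 + 3 = 22.
Dividing by 2 cementum bands per year: 22 / 2 = 11 years.

11 years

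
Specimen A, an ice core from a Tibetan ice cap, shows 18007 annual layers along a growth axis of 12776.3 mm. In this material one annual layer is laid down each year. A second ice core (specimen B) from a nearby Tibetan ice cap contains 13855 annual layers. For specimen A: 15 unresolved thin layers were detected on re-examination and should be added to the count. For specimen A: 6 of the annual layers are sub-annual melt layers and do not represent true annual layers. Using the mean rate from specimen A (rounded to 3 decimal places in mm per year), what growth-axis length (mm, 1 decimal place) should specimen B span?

9823.2 mm

Specimen A: true annual layer count = 18007 − 6 + 15 = 18016.
A: 12776.3 mm over 18016 years gives 12776.3 / 18016 ≈ 0.709 mm per year.
B's length ≈ 0.709 × 13855 = 9823.2 mm.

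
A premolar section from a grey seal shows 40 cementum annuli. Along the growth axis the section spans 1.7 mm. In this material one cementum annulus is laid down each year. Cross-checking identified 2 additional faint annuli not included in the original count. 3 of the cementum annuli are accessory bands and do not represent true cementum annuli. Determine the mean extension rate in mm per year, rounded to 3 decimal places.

Correcting the raw count gives 40 − 3 + 2 = 39 true cementum annuli.
1.7 mm over 39 years gives 1.7 / 39 ≈ 0.044 mm per year.

0.044 mm per year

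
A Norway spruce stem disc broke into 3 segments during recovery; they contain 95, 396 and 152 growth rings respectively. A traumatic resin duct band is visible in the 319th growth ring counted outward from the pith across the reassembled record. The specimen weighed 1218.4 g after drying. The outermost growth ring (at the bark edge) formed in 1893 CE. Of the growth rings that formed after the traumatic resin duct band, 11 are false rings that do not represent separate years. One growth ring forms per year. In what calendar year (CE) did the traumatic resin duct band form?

1580 CE

Total growth rings = 95 + 396 + 152 = 643.
643 − 319 = 324 growth rings lie beyond the traumatic resin duct band toward the bark edge.
Removing the 11 false growth rings leaves 324 − 11 = 313 true growth rings beyond the traumatic resin duct band.
The growth ring at the bark edge is 1893 CE, so the traumatic resin duct band dates to 1893 − 313 = 1580 CE.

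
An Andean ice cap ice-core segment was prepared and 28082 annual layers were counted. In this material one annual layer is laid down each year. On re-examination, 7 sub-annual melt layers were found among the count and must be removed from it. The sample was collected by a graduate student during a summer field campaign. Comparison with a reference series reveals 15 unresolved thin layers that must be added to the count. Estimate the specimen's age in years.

Correcting the raw count gives 28082 − 7 + 15 = 28090 true annual layers.
With a one-to-one annual layer periodicity this is 28090 years.

28090 years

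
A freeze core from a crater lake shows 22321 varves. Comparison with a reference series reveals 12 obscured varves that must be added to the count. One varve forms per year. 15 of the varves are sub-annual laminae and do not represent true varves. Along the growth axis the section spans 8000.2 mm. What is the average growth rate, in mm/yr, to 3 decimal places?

0.358 mm/yr

After corrections the count is 22321 − 15 + 12 = 22318 varves.
Mean rate = 8000.2 mm / 22318 years ≈ 0.358 mm/yr.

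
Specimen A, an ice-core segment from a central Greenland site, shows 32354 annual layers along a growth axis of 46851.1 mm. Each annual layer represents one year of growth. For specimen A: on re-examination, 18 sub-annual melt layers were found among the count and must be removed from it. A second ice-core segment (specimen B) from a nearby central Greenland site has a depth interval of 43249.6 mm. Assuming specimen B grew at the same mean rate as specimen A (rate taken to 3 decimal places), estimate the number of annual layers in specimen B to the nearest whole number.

29848 annual layers

Specimen A: adjusted count: 32354 − 18 = 32336 annual layers.
A: Mean rate = 46851.1 mm / 32336 years ≈ 1.449 mm/year.
B spans 43249.6 / 1.449 = 29847.90 years ≈ 29848 annual layers.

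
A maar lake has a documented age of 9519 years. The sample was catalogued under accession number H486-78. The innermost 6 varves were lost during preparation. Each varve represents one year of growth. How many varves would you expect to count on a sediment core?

One varve per year gives 9519 varves over 9519 years.
Less the 6 uncaptured varves: 9519 − 6 = 9513.

9513 varves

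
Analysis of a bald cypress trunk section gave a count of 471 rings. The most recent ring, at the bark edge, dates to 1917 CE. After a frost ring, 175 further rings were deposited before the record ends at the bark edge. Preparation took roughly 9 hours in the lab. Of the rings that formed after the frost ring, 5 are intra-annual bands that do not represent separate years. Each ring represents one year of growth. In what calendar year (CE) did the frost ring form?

1747 CE

175 rings post-date the frost ring.
Excluding 5 false rings: 175 − 5 = 170.
1917 − 170 = 1747 CE.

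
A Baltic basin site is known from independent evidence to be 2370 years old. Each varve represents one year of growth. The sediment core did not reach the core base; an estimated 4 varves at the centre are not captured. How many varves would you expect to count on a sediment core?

2366 varves

At one varve per year, 2370 years correspond to 2370 varves.
2370 − 4 missed = 2366 varves expected in the prepared section.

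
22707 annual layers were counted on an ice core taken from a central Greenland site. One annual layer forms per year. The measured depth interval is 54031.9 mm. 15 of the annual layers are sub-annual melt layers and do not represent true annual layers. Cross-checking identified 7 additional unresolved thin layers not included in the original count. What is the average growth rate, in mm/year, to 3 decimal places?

2.380 mm/year

True annual layer count = 22707 − 15 + 7 = 22699.
Mean rate = 54031.9 mm / 22699 years ≈ 2.380 mm/year.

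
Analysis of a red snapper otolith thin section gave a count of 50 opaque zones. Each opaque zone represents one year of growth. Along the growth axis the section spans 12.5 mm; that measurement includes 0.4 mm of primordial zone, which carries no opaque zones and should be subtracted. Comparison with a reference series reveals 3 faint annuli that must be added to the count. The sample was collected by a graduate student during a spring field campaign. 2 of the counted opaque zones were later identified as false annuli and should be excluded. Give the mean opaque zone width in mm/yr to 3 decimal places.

0.237 mm/yr

Adjusted count: 50 − 2 + 3 = 51 opaque zones.
Removing the 0.4 mm offcut leaves 12.5 − 0.4 = 12.1 mm.
12.1 mm over 51 years gives 12.1 / 51 ≈ 0.237 mm/yr.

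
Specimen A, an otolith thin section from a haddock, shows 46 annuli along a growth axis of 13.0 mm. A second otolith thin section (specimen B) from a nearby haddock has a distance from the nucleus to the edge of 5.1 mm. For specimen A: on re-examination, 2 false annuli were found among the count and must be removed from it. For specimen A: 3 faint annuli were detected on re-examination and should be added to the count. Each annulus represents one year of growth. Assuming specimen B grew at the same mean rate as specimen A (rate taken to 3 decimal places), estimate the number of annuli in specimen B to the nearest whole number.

18 annuli

Specimen A: adjusted count: 46 − 2 + 3 = 47 annuli.
A: 13.0 mm over 47 years gives 13.0 / 47 ≈ 0.277 mm/year.
Specimen B: 5.1 mm / 0.277 mm per year = 18.41 years ≈ 18 annuli.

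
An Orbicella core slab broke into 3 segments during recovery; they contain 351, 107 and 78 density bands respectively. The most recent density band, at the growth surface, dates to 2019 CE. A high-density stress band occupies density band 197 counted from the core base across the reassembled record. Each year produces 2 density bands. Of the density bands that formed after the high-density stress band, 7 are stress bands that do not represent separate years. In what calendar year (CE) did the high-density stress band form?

1853 CE

Total density bands = 351 + 107 + 78 = 536.
Between density band 197 and the growth surface there are 536 − 197 = 339 density bands.
Removing the 7 false density bands leaves 339 − 7 = 332 true density bands beyond the high-density stress band.
Dividing by 2 density bands per year: 332 / 2 = 166 years.
2019 − 166 = 1853 CE.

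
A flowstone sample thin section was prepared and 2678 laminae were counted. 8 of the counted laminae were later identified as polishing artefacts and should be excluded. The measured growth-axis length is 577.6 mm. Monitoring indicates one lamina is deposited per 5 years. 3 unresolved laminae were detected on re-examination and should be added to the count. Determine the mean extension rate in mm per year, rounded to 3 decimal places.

0.043 mm per year

True lamina count = 2678 − 8 + 3 = 2673.
At 5 years per lamina, 2673 × 5 = 13365 years.
Mean rate = 577.6 mm / 13365 years ≈ 0.043 mm per year.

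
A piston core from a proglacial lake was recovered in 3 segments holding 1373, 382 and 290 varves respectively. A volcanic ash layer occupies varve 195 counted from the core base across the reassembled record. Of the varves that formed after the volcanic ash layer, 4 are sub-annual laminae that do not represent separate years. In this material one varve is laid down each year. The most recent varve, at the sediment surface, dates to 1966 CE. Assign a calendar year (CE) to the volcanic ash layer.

120 CE

Total varves = 1373 + 382 + 290 = 2045.
The volcanic ash layer sits at varve 195 from the core base, so 2045 − 195 = 1850 varves formed after it.
1850 − 4 false = 1846 true varves after the volcanic ash layer.
1966 − 1846 = 120 CE.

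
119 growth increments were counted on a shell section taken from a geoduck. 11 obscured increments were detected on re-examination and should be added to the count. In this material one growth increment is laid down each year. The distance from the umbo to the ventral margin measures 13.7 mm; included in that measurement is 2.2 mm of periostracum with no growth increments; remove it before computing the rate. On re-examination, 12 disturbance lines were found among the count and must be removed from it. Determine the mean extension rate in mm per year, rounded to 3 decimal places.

Adjusted count: 119 − 12 + 11 = 118 growth increments.
Removing the 2.2 mm offcut leaves 13.7 − 2.2 = 11.5 mm.
11.5 mm over 118 years gives 11.5 / 118 ≈ 0.097 mm per year.

0.097 mm per year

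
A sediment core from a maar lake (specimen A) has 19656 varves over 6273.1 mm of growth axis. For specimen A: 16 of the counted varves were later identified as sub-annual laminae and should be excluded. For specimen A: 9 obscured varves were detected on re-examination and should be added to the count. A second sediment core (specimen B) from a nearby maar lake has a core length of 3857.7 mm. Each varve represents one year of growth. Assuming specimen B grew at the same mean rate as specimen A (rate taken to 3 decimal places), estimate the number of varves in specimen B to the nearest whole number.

12093 varves

Specimen A: after corrections the count is 19656 − 16 + 9 = 19649 varves.
A: Extension rate ≈ 6273.1 / 19649 = 0.319 mm per year.
B spans 3857.7 / 0.319 = 12093.10 years ≈ 12093 varves.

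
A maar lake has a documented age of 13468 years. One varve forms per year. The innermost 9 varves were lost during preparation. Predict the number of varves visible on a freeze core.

13459 varves

One varve per year gives 13468 varves over 13468 years.
13468 − 9 missed = 13459 varves expected in the prepared section.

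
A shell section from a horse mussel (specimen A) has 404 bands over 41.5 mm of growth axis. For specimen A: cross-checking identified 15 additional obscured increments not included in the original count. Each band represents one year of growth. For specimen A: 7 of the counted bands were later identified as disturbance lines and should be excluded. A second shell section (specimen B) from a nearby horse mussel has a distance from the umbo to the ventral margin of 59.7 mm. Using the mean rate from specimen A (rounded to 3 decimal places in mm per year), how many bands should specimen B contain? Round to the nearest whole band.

Specimen A: correcting the raw count gives 404 − 7 + 15 = 412 true bands.
A: 41.5 mm over 412 years gives 41.5 / 412 ≈ 0.101 mm/year.
Specimen B: 59.7 mm / 0.101 mm per year = 591.09 years ≈ 591 bands.

591 bands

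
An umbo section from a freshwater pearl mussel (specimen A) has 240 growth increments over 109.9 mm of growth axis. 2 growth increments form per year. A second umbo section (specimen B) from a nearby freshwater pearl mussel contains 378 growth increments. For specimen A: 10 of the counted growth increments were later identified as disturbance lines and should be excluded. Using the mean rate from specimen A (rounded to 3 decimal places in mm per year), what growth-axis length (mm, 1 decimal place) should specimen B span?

180.7 mm

Specimen A: correcting the raw count gives 240 − 10 = 230 true growth increments.
Specimen A: 230 growth increments at 2 per year is 230 / 2 = 115 years.
A: 109.9 mm over 115 years gives 109.9 / 115 ≈ 0.956 mm/year.
Specimen B: with 2 growth increments per year, 378 / 2 = 189 years. For B, 0.956 mm/year × 189 years = 180.7 mm.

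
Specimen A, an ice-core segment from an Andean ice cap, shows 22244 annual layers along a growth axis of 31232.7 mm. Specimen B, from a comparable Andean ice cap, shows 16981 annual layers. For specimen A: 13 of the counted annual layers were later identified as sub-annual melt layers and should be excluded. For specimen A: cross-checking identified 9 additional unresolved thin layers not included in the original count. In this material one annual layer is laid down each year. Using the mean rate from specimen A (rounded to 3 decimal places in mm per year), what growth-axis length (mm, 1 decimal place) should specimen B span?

Specimen A: adjusted count: 22244 − 13 + 9 = 22240 annual layers.
A: Mean rate = 31232.7 mm / 22240 years ≈ 1.404 mm/yr.
B's length ≈ 1.404 × 16981 = 23841.3 mm.

23841.3 mm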